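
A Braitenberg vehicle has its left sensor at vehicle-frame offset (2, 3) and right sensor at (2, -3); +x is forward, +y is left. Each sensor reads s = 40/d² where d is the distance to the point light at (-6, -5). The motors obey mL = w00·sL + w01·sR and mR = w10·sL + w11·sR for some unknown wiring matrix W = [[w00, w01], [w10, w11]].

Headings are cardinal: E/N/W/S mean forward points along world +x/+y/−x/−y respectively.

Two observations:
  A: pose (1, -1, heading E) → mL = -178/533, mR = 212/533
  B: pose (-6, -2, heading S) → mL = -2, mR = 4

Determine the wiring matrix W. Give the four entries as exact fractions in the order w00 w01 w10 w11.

obs A: pose=(1,-1,E) → sL=4/13, sR=20/41, mL=-178/533, mR=212/533
obs B: pose=(-6,-2,S) → sL=4, sR=4, mL=-2, mR=4
sensor matrix S = [[4/13, 20/41], [4, 4]]; det S = -384/533
solve [mL_A; mL_B] = S·[w00; w01] and [mR_A; mR_B] = S·[w10; w11]:
  w00 = 1/2, w01 = -1, w10 = 1/2, w11 = 1/2

1/2 -1 1/2 1/2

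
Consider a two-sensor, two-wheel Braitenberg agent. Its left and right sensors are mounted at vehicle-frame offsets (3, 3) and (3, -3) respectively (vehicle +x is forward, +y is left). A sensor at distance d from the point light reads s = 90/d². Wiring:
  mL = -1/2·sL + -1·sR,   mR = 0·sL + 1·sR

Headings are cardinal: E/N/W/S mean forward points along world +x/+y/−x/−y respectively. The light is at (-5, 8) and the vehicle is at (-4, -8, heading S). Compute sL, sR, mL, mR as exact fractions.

left sensor world pos  = (-1, -11); dL² = 377
right sensor world pos = (-7, -11); dR² = 365
sL = 90/377 = 90/377
sR = 90/365 = 18/73
mL = -1/2·sL + -1·sR = -10071/27521
mR = 0·sL + 1·sR = 18/73

90/377 18/73 -10071/27521 18/73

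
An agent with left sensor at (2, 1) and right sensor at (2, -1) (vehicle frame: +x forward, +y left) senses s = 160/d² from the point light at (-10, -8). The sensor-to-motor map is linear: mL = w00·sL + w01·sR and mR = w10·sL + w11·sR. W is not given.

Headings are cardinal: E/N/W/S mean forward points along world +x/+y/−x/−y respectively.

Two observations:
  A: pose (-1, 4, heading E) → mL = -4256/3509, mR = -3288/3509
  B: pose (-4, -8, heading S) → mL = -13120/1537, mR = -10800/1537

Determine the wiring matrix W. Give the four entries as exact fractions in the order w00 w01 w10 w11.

-1 -1 -1/2 -1

obs A: pose=(-1,4,E) → sL=16/29, sR=80/121, mL=-4256/3509, mR=-3288/3509
obs B: pose=(-4,-8,S) → sL=160/53, sR=160/29, mL=-13120/1537, mR=-10800/1537
sensor matrix S = [[16/29, 80/121], [160/53, 160/29]]; det S = 5652480/5393333
solve [mL_A; mL_B] = S·[w00; w01] and [mR_A; mR_B] = S·[w10; w11]:
  w00 = -1, w01 = -1, w10 = -1/2, w11 = -1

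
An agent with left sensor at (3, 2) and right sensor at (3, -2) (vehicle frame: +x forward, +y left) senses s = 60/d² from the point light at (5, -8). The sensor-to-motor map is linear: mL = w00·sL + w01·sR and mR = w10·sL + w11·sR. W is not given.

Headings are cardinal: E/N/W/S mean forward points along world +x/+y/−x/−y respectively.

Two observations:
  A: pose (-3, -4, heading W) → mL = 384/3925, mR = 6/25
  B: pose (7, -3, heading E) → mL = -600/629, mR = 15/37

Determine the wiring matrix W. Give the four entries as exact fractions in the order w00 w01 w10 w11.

1 -1 1/2 0

obs A: pose=(-3,-4,W) → sL=12/25, sR=60/157, mL=384/3925, mR=6/25
obs B: pose=(7,-3,E) → sL=30/37, sR=30/17, mL=-600/629, mR=15/37
sensor matrix S = [[12/25, 60/157], [30/37, 30/17]]; det S = 265248/493765
solve [mL_A; mL_B] = S·[w00; w01] and [mR_A; mR_B] = S·[w10; w11]:
  w00 = 1, w01 = -1, w10 = 1/2, w11 = 0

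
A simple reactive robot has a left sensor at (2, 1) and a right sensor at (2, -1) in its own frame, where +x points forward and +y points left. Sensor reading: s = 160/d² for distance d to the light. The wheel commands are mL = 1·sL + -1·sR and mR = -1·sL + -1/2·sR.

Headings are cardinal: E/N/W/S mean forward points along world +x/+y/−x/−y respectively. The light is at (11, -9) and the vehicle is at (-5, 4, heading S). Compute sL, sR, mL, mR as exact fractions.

80/173 16/41 512/7093 -4664/7093

left sensor world pos  = (-4, 2); dL² = 346
right sensor world pos = (-6, 2); dR² = 410
sL = 160/346 = 80/173
sR = 160/410 = 16/41
mL = 1·sL + -1·sR = 512/7093
mR = -1·sL + -1/2·sR = -4664/7093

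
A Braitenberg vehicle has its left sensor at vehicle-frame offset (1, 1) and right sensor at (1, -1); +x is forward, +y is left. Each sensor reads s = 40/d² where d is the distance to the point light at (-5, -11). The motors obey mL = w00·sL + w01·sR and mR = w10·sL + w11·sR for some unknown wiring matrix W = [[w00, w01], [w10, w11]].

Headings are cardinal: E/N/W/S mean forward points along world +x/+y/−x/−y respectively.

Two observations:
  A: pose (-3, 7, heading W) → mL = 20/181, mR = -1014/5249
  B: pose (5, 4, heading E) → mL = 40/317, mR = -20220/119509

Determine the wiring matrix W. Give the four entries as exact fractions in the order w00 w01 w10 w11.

0 1 -1 -1/2

obs A: pose=(-3,7,W) → sL=4/29, sR=20/181, mL=20/181, mR=-1014/5249
obs B: pose=(5,4,E) → sL=40/377, sR=40/317, mL=40/317, mR=-20220/119509
sensor matrix S = [[4/29, 20/181], [40/377, 40/317]]; det S = 122880/21631129
solve [mL_A; mL_B] = S·[w00; w01] and [mR_A; mR_B] = S·[w10; w11]:
  w00 = 0, w01 = 1, w10 = -1, w11 = -1/2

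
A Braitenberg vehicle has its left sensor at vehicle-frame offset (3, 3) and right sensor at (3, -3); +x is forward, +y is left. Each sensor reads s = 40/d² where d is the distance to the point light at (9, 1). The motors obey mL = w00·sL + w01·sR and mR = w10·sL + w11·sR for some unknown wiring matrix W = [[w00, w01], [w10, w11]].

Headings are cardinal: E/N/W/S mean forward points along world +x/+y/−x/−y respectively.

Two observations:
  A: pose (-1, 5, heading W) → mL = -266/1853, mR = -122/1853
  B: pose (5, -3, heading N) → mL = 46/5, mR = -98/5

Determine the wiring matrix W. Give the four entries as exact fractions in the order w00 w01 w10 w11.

-1 1/2 1/2 -1

obs A: pose=(-1,5,W) → sL=4/17, sR=20/109, mL=-266/1853, mR=-122/1853
obs B: pose=(5,-3,N) → sL=4/5, sR=20, mL=46/5, mR=-98/5
sensor matrix S = [[4/17, 20/109], [4/5, 20]]; det S = 8448/1853
solve [mL_A; mL_B] = S·[w00; w01] and [mR_A; mR_B] = S·[w10; w11]:
  w00 = -1, w01 = 1/2, w10 = 1/2, w11 = -1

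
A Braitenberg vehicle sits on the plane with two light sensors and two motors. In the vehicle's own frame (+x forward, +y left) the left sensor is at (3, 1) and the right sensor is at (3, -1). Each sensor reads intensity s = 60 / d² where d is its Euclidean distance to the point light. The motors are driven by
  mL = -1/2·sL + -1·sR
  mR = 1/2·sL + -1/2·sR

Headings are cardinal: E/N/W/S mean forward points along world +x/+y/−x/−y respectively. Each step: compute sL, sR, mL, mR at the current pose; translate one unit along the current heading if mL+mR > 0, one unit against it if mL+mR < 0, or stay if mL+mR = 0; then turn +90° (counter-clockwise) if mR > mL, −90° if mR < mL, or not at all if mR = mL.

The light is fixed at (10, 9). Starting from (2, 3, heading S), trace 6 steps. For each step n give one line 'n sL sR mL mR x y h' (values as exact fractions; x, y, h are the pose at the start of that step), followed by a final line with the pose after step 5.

n=0: pose=(2,3,S); sL=6/13, sR=10/27; mL=-211/351, mR=16/351; mL+mR=-5/9 → advance -1; mR−mL=227/351 → turn +1·90°
n=1: pose=(2,4,E); sL=60/41, sR=60/61; mL=-4290/2501, mR=600/2501; mL+mR=-90/61 → advance -1; mR−mL=4890/2501 → turn +1·90°
n=2: pose=(1,4,N); sL=15/26, sR=15/17; mL=-1035/884, mR=-135/884; mL+mR=-45/34 → advance -1; mR−mL=225/221 → turn +1·90°
n=3: pose=(1,3,W); sL=60/193, sR=60/169; mL=-16650/32617, mR=-720/32617; mL+mR=-90/169 → advance -1; mR−mL=15930/32617 → turn +1·90°
n=4: pose=(2,3,S); sL=6/13, sR=10/27; mL=-211/351, mR=16/351; mL+mR=-5/9 → advance -1; mR−mL=227/351 → turn +1·90°
n=5: pose=(2,4,E); sL=60/41, sR=60/61; mL=-4290/2501, mR=600/2501; mL+mR=-90/61 → advance -1; mR−mL=4890/2501 → turn +1·90°

0 6/13 10/27 -211/351 16/351 2 3 S
1 60/41 60/61 -4290/2501 600/2501 2 4 E
2 15/26 15/17 -1035/884 -135/884 1 4 N
3 60/193 60/169 -16650/32617 -720/32617 1 3 W
4 6/13 10/27 -211/351 16/351 2 3 S
5 60/41 60/61 -4290/2501 600/2501 2 4 E
final 1 4 N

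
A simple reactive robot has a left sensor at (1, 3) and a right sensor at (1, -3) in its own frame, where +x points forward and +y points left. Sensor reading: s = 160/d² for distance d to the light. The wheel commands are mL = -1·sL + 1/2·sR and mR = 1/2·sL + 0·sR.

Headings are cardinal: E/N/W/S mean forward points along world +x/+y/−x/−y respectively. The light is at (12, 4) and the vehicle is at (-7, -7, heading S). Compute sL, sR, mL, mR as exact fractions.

left sensor world pos  = (-4, -8); dL² = 400
right sensor world pos = (-10, -8); dR² = 628
sL = 160/400 = 2/5
sR = 160/628 = 40/157
mL = -1·sL + 1/2·sR = -214/785
mR = 1/2·sL + 0·sR = 1/5

2/5 40/157 -214/785 1/5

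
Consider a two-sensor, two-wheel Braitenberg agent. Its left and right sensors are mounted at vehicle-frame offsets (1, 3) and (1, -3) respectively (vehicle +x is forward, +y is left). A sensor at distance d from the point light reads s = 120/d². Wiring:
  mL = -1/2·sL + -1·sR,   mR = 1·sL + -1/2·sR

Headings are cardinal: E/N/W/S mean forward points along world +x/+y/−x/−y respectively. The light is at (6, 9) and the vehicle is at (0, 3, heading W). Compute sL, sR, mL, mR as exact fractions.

left sensor world pos  = (-1, 0); dL² = 130
right sensor world pos = (-1, 6); dR² = 58
sL = 120/130 = 12/13
sR = 120/58 = 60/29
mL = -1/2·sL + -1·sR = -954/377
mR = 1·sL + -1/2·sR = -42/377

12/13 60/29 -954/377 -42/377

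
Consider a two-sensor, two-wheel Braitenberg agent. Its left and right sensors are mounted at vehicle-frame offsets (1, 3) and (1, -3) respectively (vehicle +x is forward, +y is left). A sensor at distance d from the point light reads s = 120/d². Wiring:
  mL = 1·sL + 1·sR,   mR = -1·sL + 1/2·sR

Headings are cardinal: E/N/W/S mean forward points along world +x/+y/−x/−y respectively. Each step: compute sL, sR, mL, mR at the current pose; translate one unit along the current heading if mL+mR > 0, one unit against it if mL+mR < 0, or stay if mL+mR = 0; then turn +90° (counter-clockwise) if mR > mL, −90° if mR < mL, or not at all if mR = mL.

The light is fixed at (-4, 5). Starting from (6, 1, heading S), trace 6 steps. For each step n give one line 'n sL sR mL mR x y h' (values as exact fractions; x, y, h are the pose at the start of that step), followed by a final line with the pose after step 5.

0 60/97 60/37 8040/3589 690/3589 6 1 S
1 24/29 24/17 1104/493 -60/493 6 0 W
2 30/13 3/4 159/52 -201/104 5 0 N
3 120/101 120/149 30000/15049 -11820/15049 5 1 E
4 60/97 60/37 8040/3589 690/3589 6 1 S
5 24/29 24/17 1104/493 -60/493 6 0 W
final 5 0 N

n=0: pose=(6,1,S); sL=60/97, sR=60/37; mL=8040/3589, mR=690/3589; mL+mR=90/37 → advance +1; mR−mL=-7350/3589 → turn -1·90°
n=1: pose=(6,0,W); sL=24/29, sR=24/17; mL=1104/493, mR=-60/493; mL+mR=36/17 → advance +1; mR−mL=-1164/493 → turn -1·90°
n=2: pose=(5,0,N); sL=30/13, sR=3/4; mL=159/52, mR=-201/104; mL+mR=9/8 → advance +1; mR−mL=-519/104 → turn -1·90°
n=3: pose=(5,1,E); sL=120/101, sR=120/149; mL=30000/15049, mR=-11820/15049; mL+mR=180/149 → advance +1; mR−mL=-41820/15049 → turn -1·90°
n=4: pose=(6,1,S); sL=60/97, sR=60/37; mL=8040/3589, mR=690/3589; mL+mR=90/37 → advance +1; mR−mL=-7350/3589 → turn -1·90°
n=5: pose=(6,0,W); sL=24/29, sR=24/17; mL=1104/493, mR=-60/493; mL+mR=36/17 → advance +1; mR−mL=-1164/493 → turn -1·90°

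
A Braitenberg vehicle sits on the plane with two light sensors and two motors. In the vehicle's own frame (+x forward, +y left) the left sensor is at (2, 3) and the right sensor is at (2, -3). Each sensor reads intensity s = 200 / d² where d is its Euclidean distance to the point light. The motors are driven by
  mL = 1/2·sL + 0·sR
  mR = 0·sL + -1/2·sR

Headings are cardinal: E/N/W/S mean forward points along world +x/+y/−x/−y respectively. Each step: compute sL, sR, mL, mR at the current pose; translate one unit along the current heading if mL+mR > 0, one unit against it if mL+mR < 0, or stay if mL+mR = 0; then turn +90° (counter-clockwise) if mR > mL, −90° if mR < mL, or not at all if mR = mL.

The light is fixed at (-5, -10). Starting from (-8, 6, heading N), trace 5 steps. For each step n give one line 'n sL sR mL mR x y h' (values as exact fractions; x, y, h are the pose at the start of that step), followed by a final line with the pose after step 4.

n=0: pose=(-8,6,N); sL=5/9, sR=50/81; mL=5/18, mR=-25/81; mL+mR=-5/162 → advance -1; mR−mL=-95/162 → turn -1·90°
n=1: pose=(-8,5,E); sL=8/13, sR=40/29; mL=4/13, mR=-20/29; mL+mR=-144/377 → advance -1; mR−mL=-376/377 → turn -1·90°
n=2: pose=(-9,5,S); sL=20/17, sR=100/109; mL=10/17, mR=-50/109; mL+mR=240/1853 → advance +1; mR−mL=-1940/1853 → turn -1·90°
n=3: pose=(-9,4,W); sL=200/157, sR=8/13; mL=100/157, mR=-4/13; mL+mR=672/2041 → advance +1; mR−mL=-1928/2041 → turn -1·90°
n=4: pose=(-10,4,N); sL=5/8, sR=10/13; mL=5/16, mR=-5/13; mL+mR=-15/208 → advance -1; mR−mL=-145/208 → turn -1·90°

0 5/9 50/81 5/18 -25/81 -8 6 N
1 8/13 40/29 4/13 -20/29 -8 5 E
2 20/17 100/109 10/17 -50/109 -9 5 S
3 200/157 8/13 100/157 -4/13 -9 4 W
4 5/8 10/13 5/16 -5/13 -10 4 N
final -10 3 E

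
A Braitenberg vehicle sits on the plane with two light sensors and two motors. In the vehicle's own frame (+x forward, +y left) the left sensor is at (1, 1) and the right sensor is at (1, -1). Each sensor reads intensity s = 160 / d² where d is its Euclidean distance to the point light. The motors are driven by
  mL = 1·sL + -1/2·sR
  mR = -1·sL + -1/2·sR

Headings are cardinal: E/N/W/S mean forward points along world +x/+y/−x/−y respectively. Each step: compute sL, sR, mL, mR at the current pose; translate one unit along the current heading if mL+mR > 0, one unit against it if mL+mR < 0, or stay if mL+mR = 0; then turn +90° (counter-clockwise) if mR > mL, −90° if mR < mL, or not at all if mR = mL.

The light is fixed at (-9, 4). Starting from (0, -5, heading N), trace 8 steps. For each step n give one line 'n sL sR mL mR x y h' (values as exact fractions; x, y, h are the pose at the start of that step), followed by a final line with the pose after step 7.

n=0: pose=(0,-5,N); sL=5/4, sR=40/41; mL=125/164, mR=-285/164; mL+mR=-40/41 → advance -1; mR−mL=-5/2 → turn -1·90°
n=1: pose=(0,-6,E); sL=160/181, sR=160/221; mL=20880/40001, mR=-49840/40001; mL+mR=-160/221 → advance -1; mR−mL=-320/181 → turn -1·90°
n=2: pose=(-1,-6,S); sL=80/101, sR=16/17; mL=552/1717, mR=-2168/1717; mL+mR=-16/17 → advance -1; mR−mL=-160/101 → turn -1·90°
n=3: pose=(-1,-5,W); sL=160/149, sR=160/113; mL=6160/16837, mR=-30000/16837; mL+mR=-160/113 → advance -1; mR−mL=-320/149 → turn -1·90°
n=4: pose=(0,-5,N); sL=5/4, sR=40/41; mL=125/164, mR=-285/164; mL+mR=-40/41 → advance -1; mR−mL=-5/2 → turn -1·90°
n=5: pose=(0,-6,E); sL=160/181, sR=160/221; mL=20880/40001, mR=-49840/40001; mL+mR=-160/221 → advance -1; mR−mL=-320/181 → turn -1·90°
n=6: pose=(-1,-6,S); sL=80/101, sR=16/17; mL=552/1717, mR=-2168/1717; mL+mR=-16/17 → advance -1; mR−mL=-160/101 → turn -1·90°
n=7: pose=(-1,-5,W); sL=160/149, sR=160/113; mL=6160/16837, mR=-30000/16837; mL+mR=-160/113 → advance -1; mR−mL=-320/149 → turn -1·90°

0 5/4 40/41 125/164 -285/164 0 -5 N
1 160/181 160/221 20880/40001 -49840/40001 0 -6 E
2 80/101 16/17 552/1717 -2168/1717 -1 -6 S
3 160/149 160/113 6160/16837 -30000/16837 -1 -5 W
4 5/4 40/41 125/164 -285/164 0 -5 N
5 160/181 160/221 20880/40001 -49840/40001 0 -6 E
6 80/101 16/17 552/1717 -2168/1717 -1 -6 S
7 160/149 160/113 6160/16837 -30000/16837 -1 -5 W
final 0 -5 N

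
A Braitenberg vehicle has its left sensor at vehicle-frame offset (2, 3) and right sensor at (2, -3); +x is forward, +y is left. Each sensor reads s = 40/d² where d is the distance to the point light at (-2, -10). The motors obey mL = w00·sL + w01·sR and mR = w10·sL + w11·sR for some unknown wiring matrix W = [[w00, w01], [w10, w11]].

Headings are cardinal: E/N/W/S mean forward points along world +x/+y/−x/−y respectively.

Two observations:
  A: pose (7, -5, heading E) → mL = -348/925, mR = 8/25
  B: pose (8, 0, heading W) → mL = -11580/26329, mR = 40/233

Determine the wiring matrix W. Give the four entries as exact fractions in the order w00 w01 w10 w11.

obs A: pose=(7,-5,E) → sL=8/37, sR=8/25, mL=-348/925, mR=8/25
obs B: pose=(8,0,W) → sL=40/113, sR=40/233, mL=-11580/26329, mR=40/233
sensor matrix S = [[8/37, 8/25], [40/113, 40/233]]; det S = -370944/4870865
solve [mL_A; mL_B] = S·[w00; w01] and [mR_A; mR_B] = S·[w10; w11]:
  w00 = -1, w01 = -1/2, w10 = 0, w11 = 1

-1 -1/2 0 1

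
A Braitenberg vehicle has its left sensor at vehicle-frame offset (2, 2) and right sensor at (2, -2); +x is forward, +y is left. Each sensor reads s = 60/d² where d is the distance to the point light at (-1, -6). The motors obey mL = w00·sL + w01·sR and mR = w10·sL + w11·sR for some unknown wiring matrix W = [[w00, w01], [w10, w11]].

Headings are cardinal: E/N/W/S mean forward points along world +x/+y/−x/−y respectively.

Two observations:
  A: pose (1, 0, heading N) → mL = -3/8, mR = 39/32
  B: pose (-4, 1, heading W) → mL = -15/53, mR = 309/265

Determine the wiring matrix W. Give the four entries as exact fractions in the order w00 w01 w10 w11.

obs A: pose=(1,0,N) → sL=15/16, sR=3/4, mL=-3/8, mR=39/32
obs B: pose=(-4,1,W) → sL=6/5, sR=30/53, mL=-15/53, mR=309/265
sensor matrix S = [[15/16, 3/4], [6/5, 30/53]]; det S = -783/2120
solve [mL_A; mL_B] = S·[w00; w01] and [mR_A; mR_B] = S·[w10; w11]:
  w00 = 0, w01 = -1/2, w10 = 1/2, w11 = 1

0 -1/2 1/2 1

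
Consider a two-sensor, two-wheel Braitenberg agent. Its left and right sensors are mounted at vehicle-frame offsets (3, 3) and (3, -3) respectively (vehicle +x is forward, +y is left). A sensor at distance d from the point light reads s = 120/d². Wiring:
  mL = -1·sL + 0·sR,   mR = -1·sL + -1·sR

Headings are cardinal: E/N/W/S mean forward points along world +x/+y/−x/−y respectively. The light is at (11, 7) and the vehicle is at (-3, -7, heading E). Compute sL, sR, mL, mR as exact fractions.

left sensor world pos  = (0, -4); dL² = 242
right sensor world pos = (0, -10); dR² = 410
sL = 120/242 = 60/121
sR = 120/410 = 12/41
mL = -1·sL + 0·sR = -60/121
mR = -1·sL + -1·sR = -3912/4961

60/121 12/41 -60/121 -3912/4961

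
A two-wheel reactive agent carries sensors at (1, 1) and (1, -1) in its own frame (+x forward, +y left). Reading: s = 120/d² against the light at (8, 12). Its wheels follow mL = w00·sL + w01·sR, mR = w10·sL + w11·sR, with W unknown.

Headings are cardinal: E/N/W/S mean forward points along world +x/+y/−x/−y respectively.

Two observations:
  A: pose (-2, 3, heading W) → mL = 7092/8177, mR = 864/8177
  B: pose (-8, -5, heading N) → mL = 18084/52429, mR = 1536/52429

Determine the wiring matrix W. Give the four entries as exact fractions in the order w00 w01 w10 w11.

1 1/2 -1 1

obs A: pose=(-2,3,W) → sL=120/221, sR=24/37, mL=7092/8177, mR=864/8177
obs B: pose=(-8,-5,N) → sL=24/109, sR=120/481, mL=18084/52429, mR=1536/52429
sensor matrix S = [[120/221, 24/37], [24/109, 120/481]]; det S = -2304/313157
solve [mL_A; mL_B] = S·[w00; w01] and [mR_A; mR_B] = S·[w10; w11]:
  w00 = 1, w01 = 1/2, w10 = -1, w11 = 1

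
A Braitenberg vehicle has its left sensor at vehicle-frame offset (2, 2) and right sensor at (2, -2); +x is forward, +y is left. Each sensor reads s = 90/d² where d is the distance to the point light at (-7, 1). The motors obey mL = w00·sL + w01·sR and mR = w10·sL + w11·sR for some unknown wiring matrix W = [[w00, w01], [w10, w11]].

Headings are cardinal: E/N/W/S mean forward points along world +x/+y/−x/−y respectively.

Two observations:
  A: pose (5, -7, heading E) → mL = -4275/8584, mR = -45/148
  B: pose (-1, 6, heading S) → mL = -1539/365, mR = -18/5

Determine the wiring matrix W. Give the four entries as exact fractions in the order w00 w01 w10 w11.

obs A: pose=(5,-7,E) → sL=45/116, sR=45/148, mL=-4275/8584, mR=-45/148
obs B: pose=(-1,6,S) → sL=90/73, sR=18/5, mL=-1539/365, mR=-18/5
sensor matrix S = [[45/116, 45/148], [90/73, 18/5]]; det S = 80028/78329
solve [mL_A; mL_B] = S·[w00; w01] and [mR_A; mR_B] = S·[w10; w11]:
  w00 = -1/2, w01 = -1, w10 = 0, w11 = -1

-1/2 -1 0 -1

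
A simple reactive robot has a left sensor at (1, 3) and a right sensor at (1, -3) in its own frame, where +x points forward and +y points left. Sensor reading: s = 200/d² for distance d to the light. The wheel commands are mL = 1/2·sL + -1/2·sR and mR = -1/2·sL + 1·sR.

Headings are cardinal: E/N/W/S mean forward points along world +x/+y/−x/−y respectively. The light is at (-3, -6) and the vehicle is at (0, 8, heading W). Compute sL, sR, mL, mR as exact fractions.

left sensor world pos  = (-1, 5); dL² = 125
right sensor world pos = (-1, 11); dR² = 293
sL = 200/125 = 8/5
sR = 200/293 = 200/293
mL = 1/2·sL + -1/2·sR = 672/1465
mR = -1/2·sL + 1·sR = -172/1465

8/5 200/293 672/1465 -172/1465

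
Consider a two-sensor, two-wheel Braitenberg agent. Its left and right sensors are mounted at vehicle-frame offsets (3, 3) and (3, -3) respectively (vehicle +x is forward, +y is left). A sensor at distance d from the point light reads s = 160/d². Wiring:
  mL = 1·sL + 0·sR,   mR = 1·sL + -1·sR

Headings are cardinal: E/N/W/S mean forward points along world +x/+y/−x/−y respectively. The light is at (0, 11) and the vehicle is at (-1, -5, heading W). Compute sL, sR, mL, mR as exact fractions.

left sensor world pos  = (-4, -8); dL² = 377
right sensor world pos = (-4, -2); dR² = 185
sL = 160/377 = 160/377
sR = 160/185 = 32/37
mL = 1·sL + 0·sR = 160/377
mR = 1·sL + -1·sR = -6144/13949

160/377 32/37 160/377 -6144/13949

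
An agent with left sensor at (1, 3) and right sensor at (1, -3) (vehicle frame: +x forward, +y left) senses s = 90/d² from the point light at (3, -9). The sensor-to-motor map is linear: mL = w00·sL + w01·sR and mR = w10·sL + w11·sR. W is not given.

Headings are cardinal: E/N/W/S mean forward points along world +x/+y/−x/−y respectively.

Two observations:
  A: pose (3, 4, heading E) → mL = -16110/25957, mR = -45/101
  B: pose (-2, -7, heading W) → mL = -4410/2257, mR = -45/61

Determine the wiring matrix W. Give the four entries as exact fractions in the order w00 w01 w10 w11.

-1/2 -1/2 0 -1/2

obs A: pose=(3,4,E) → sL=90/257, sR=90/101, mL=-16110/25957, mR=-45/101
obs B: pose=(-2,-7,W) → sL=90/37, sR=90/61, mL=-4410/2257, mR=-45/61
sensor matrix S = [[90/257, 90/101], [90/37, 90/61]]; det S = -96714000/58584949
solve [mL_A; mL_B] = S·[w00; w01] and [mR_A; mR_B] = S·[w10; w11]:
  w00 = -1/2, w01 = -1/2, w10 = 0, w11 = -1/2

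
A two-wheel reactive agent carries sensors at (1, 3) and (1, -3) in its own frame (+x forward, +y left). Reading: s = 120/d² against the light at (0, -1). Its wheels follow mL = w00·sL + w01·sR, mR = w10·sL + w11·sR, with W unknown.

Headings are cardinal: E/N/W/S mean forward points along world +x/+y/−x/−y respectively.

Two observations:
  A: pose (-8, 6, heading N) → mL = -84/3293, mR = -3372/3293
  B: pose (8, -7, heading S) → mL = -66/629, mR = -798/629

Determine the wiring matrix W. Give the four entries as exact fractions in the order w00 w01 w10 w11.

1 -1/2 1/2 -1

obs A: pose=(-8,6,N) → sL=24/37, sR=120/89, mL=-84/3293, mR=-3372/3293
obs B: pose=(8,-7,S) → sL=12/17, sR=60/37, mL=-66/629, mR=-798/629
sensor matrix S = [[24/37, 120/89], [12/17, 60/37]]; det S = 207360/2071297
solve [mL_A; mL_B] = S·[w00; w01] and [mR_A; mR_B] = S·[w10; w11]:
  w00 = 1, w01 = -1/2, w10 = 1/2, w11 = -1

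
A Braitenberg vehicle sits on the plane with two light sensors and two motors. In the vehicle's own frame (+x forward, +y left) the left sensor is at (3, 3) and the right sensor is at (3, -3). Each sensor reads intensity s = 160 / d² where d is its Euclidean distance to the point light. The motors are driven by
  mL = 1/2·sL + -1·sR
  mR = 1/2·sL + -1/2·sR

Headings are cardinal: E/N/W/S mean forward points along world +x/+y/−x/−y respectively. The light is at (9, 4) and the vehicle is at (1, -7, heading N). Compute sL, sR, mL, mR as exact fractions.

left sensor world pos  = (-2, -4); dL² = 185
right sensor world pos = (4, -4); dR² = 89
sL = 160/185 = 32/37
sR = 160/89 = 160/89
mL = 1/2·sL + -1·sR = -4496/3293
mR = 1/2·sL + -1/2·sR = -1536/3293

32/37 160/89 -4496/3293 -1536/3293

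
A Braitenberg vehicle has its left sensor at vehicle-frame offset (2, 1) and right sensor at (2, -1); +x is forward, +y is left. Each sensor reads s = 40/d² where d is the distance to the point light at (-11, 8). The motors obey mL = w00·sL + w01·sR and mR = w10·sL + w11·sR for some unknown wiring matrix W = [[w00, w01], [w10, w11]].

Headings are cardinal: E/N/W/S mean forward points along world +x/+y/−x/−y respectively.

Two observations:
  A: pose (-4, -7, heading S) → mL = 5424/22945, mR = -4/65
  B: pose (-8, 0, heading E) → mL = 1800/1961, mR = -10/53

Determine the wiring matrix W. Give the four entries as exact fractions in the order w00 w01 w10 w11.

1 1 0 -1/2

obs A: pose=(-4,-7,S) → sL=40/353, sR=8/65, mL=5424/22945, mR=-4/65
obs B: pose=(-8,0,E) → sL=20/37, sR=20/53, mL=1800/1961, mR=-10/53
sensor matrix S = [[40/353, 8/65], [20/37, 20/53]]; det S = -213888/8999029
solve [mL_A; mL_B] = S·[w00; w01] and [mR_A; mR_B] = S·[w10; w11]:
  w00 = 1, w01 = 1, w10 = 0, w11 = -1/2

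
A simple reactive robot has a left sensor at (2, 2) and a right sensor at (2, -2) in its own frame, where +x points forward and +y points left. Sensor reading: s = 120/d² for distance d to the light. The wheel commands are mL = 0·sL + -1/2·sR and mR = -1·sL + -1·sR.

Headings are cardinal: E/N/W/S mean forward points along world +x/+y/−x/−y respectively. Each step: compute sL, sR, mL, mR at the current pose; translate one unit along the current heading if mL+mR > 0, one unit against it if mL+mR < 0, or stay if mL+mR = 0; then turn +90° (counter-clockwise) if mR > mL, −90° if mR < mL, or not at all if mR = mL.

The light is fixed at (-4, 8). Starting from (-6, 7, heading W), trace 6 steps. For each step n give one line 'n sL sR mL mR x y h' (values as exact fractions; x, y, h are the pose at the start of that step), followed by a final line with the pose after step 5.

0 24/5 120/17 -60/17 -1008/85 -6 7 W
1 12 60 -30 -72 -5 7 N
2 120 120/17 -60/17 -2160/17 -5 6 E
3 15/2 15/4 -15/8 -45/4 -6 6 S
4 24/5 120/17 -60/17 -1008/85 -6 7 W
5 12 60 -30 -72 -5 7 N
final -5 6 E

n=0: pose=(-6,7,W); sL=24/5, sR=120/17; mL=-60/17, mR=-1008/85; mL+mR=-1308/85 → advance -1; mR−mL=-708/85 → turn -1·90°
n=1: pose=(-5,7,N); sL=12, sR=60; mL=-30, mR=-72; mL+mR=-102 → advance -1; mR−mL=-42 → turn -1·90°
n=2: pose=(-5,6,E); sL=120, sR=120/17; mL=-60/17, mR=-2160/17; mL+mR=-2220/17 → advance -1; mR−mL=-2100/17 → turn -1·90°
n=3: pose=(-6,6,S); sL=15/2, sR=15/4; mL=-15/8, mR=-45/4; mL+mR=-105/8 → advance -1; mR−mL=-75/8 → turn -1·90°
n=4: pose=(-6,7,W); sL=24/5, sR=120/17; mL=-60/17, mR=-1008/85; mL+mR=-1308/85 → advance -1; mR−mL=-708/85 → turn -1·90°
n=5: pose=(-5,7,N); sL=12, sR=60; mL=-30, mR=-72; mL+mR=-102 → advance -1; mR−mL=-42 → turn -1·90°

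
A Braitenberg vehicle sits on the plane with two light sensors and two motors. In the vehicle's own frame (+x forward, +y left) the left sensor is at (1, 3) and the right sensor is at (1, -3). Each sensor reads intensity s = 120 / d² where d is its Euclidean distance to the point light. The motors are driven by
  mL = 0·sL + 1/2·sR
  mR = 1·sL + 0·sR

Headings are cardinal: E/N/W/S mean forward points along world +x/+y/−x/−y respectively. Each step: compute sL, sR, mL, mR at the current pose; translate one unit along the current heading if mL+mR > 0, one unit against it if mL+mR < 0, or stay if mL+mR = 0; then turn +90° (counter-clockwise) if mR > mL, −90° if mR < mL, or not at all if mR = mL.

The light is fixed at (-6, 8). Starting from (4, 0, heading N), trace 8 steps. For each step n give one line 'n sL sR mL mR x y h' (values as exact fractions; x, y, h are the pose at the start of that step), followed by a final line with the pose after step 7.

0 60/49 60/109 30/109 60/49 4 0 N
1 120/181 120/97 60/97 120/181 4 1 W
2 15/26 6/5 3/5 15/26 3 1 S
3 24/37 120/89 60/89 24/37 3 0 W
4 60/37 12/17 6/17 60/37 2 0 N
5 120/149 24/13 12/13 120/149 2 1 W
6 30/13 15/17 15/34 30/13 1 1 N
7 40/39 8/3 4/3 40/39 1 2 W
final 0 2 N

n=0: pose=(4,0,N); sL=60/49, sR=60/109; mL=30/109, mR=60/49; mL+mR=8010/5341 → advance +1; mR−mL=5070/5341 → turn +1·90°
n=1: pose=(4,1,W); sL=120/181, sR=120/97; mL=60/97, mR=120/181; mL+mR=22500/17557 → advance +1; mR−mL=780/17557 → turn +1·90°
n=2: pose=(3,1,S); sL=15/26, sR=6/5; mL=3/5, mR=15/26; mL+mR=153/130 → advance +1; mR−mL=-3/130 → turn -1·90°
n=3: pose=(3,0,W); sL=24/37, sR=120/89; mL=60/89, mR=24/37; mL+mR=4356/3293 → advance +1; mR−mL=-84/3293 → turn -1·90°
n=4: pose=(2,0,N); sL=60/37, sR=12/17; mL=6/17, mR=60/37; mL+mR=1242/629 → advance +1; mR−mL=798/629 → turn +1·90°
n=5: pose=(2,1,W); sL=120/149, sR=24/13; mL=12/13, mR=120/149; mL+mR=3348/1937 → advance +1; mR−mL=-228/1937 → turn -1·90°
n=6: pose=(1,1,N); sL=30/13, sR=15/17; mL=15/34, mR=30/13; mL+mR=1215/442 → advance +1; mR−mL=825/442 → turn +1·90°
n=7: pose=(1,2,W); sL=40/39, sR=8/3; mL=4/3, mR=40/39; mL+mR=92/39 → advance +1; mR−mL=-4/13 → turn -1·90°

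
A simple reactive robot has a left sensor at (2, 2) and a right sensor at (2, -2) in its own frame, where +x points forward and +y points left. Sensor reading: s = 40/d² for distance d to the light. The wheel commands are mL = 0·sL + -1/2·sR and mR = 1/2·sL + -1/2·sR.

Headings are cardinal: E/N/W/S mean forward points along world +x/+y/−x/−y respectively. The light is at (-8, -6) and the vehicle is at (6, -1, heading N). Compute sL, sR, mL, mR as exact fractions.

40/193 8/61 -4/61 448/11773

left sensor world pos  = (4, 1); dL² = 193
right sensor world pos = (8, 1); dR² = 305
sL = 40/193 = 40/193
sR = 40/305 = 8/61
mL = 0·sL + -1/2·sR = -4/61
mR = 1/2·sL + -1/2·sR = 448/11773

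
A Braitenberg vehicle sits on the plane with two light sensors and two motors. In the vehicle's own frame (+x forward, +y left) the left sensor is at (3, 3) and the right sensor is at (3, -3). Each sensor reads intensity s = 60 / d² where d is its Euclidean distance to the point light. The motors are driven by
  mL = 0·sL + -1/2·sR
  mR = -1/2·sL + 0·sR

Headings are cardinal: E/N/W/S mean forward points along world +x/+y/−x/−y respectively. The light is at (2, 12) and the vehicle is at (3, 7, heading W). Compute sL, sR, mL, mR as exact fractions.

15/17 15/2 -15/4 -15/34

left sensor world pos  = (0, 4); dL² = 68
right sensor world pos = (0, 10); dR² = 8
sL = 60/68 = 15/17
sR = 60/8 = 15/2
mL = 0·sL + -1/2·sR = -15/4
mR = -1/2·sL + 0·sR = -15/34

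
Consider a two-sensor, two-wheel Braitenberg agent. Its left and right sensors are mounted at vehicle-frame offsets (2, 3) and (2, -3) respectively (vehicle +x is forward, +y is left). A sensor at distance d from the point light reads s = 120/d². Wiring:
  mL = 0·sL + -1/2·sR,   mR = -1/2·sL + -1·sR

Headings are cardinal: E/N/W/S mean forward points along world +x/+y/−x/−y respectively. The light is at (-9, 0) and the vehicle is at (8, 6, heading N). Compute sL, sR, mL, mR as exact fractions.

left sensor world pos  = (5, 8); dL² = 260
right sensor world pos = (11, 8); dR² = 464
sL = 120/260 = 6/13
sR = 120/464 = 15/58
mL = 0·sL + -1/2·sR = -15/116
mR = -1/2·sL + -1·sR = -369/754

6/13 15/58 -15/116 -369/754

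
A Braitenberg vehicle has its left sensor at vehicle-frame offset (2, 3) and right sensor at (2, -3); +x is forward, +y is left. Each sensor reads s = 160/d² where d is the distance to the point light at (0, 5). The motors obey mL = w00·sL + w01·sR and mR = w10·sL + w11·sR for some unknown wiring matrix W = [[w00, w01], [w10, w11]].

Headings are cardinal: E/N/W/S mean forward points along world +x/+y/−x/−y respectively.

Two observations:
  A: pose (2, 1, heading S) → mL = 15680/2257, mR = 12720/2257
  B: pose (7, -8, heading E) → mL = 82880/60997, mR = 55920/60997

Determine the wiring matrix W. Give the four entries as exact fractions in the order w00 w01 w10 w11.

obs A: pose=(2,1,S) → sL=160/61, sR=160/37, mL=15680/2257, mR=12720/2257
obs B: pose=(7,-8,E) → sL=160/181, sR=160/337, mL=82880/60997, mR=55920/60997
sensor matrix S = [[160/61, 160/37], [160/181, 160/337]]; det S = -354816000/137670229
solve [mL_A; mL_B] = S·[w00; w01] and [mR_A; mR_B] = S·[w10; w11]:
  w00 = 1, w01 = 1, w10 = 1/2, w11 = 1

1 1 1/2 1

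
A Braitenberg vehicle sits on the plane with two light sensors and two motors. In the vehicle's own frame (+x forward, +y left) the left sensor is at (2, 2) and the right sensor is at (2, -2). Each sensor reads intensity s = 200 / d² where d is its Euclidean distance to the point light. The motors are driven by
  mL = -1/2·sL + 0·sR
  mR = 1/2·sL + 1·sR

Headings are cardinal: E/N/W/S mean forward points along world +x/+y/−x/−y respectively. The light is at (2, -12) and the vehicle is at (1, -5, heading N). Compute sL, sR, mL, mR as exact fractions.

left sensor world pos  = (-1, -3); dL² = 90
right sensor world pos = (3, -3); dR² = 82
sL = 200/90 = 20/9
sR = 200/82 = 100/41
mL = -1/2·sL + 0·sR = -10/9
mR = 1/2·sL + 1·sR = 1310/369

20/9 100/41 -10/9 1310/369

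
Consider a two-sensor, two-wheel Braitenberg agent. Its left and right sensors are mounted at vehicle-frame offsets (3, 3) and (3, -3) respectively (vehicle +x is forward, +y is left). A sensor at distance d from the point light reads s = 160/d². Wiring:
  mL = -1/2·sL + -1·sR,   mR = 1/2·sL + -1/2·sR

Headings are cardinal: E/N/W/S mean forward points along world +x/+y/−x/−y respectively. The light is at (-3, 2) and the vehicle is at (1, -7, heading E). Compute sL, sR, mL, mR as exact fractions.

32/17 160/193 -5808/3281 1728/3281

left sensor world pos  = (4, -4); dL² = 85
right sensor world pos = (4, -10); dR² = 193
sL = 160/85 = 32/17
sR = 160/193 = 160/193
mL = -1/2·sL + -1·sR = -5808/3281
mR = 1/2·sL + -1/2·sR = 1728/3281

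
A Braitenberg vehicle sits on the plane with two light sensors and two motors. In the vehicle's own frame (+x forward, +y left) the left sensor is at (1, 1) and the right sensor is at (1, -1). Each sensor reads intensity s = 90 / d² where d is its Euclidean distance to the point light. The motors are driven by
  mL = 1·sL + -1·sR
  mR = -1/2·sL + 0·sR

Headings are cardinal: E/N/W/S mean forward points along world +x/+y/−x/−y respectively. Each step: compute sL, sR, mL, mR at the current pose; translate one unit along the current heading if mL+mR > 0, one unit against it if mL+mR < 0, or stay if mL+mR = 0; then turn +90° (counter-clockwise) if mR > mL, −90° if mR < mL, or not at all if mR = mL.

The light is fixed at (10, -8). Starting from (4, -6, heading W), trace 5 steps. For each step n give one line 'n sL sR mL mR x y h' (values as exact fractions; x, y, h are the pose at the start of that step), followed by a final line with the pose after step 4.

n=0: pose=(4,-6,W); sL=9/5, sR=45/29; mL=36/145, mR=-9/10; mL+mR=-189/290 → advance -1; mR−mL=-333/290 → turn -1·90°
n=1: pose=(5,-6,N); sL=2, sR=18/5; mL=-8/5, mR=-1; mL+mR=-13/5 → advance -1; mR−mL=3/5 → turn +1·90°
n=2: pose=(5,-7,W); sL=5/2, sR=9/4; mL=1/4, mR=-5/4; mL+mR=-1 → advance -1; mR−mL=-3/2 → turn -1·90°
n=3: pose=(6,-7,N); sL=90/29, sR=90/13; mL=-1440/377, mR=-45/29; mL+mR=-2025/377 → advance -1; mR−mL=855/377 → turn +1·90°
n=4: pose=(6,-8,W); sL=45/13, sR=45/13; mL=0, mR=-45/26; mL+mR=-45/26 → advance -1; mR−mL=-45/26 → turn -1·90°

0 9/5 45/29 36/145 -9/10 4 -6 W
1 2 18/5 -8/5 -1 5 -6 N
2 5/2 9/4 1/4 -5/4 5 -7 W
3 90/29 90/13 -1440/377 -45/29 6 -7 N
4 45/13 45/13 0 -45/26 6 -8 W
final 7 -8 N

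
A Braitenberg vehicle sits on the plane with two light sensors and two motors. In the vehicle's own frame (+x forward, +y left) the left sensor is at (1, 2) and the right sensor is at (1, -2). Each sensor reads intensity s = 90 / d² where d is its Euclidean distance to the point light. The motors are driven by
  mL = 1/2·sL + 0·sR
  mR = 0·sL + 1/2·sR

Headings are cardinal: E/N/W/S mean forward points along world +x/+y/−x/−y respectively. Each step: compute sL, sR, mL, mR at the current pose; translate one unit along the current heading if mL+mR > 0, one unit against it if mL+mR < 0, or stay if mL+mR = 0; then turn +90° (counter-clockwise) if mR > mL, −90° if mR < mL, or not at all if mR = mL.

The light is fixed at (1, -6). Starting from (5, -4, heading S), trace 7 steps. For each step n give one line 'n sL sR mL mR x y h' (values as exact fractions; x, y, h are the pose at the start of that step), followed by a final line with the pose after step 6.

0 90/37 18 45/37 9 5 -4 S
1 45/17 45/13 45/34 45/26 5 -5 E
2 90/13 90/53 45/13 45/53 6 -5 N
3 45/26 5/2 45/52 5/4 6 -4 E
4 18/5 90/73 9/5 45/73 7 -4 N
5 45/37 9/5 45/74 9/10 7 -3 E
6 90/41 90/97 45/41 45/97 8 -3 N
final 8 -2 E

n=0: pose=(5,-4,S); sL=90/37, sR=18; mL=45/37, mR=9; mL+mR=378/37 → advance +1; mR−mL=288/37 → turn +1·90°
n=1: pose=(5,-5,E); sL=45/17, sR=45/13; mL=45/34, mR=45/26; mL+mR=675/221 → advance +1; mR−mL=90/221 → turn +1·90°
n=2: pose=(6,-5,N); sL=90/13, sR=90/53; mL=45/13, mR=45/53; mL+mR=2970/689 → advance +1; mR−mL=-1800/689 → turn -1·90°
n=3: pose=(6,-4,E); sL=45/26, sR=5/2; mL=45/52, mR=5/4; mL+mR=55/26 → advance +1; mR−mL=5/13 → turn +1·90°
n=4: pose=(7,-4,N); sL=18/5, sR=90/73; mL=9/5, mR=45/73; mL+mR=882/365 → advance +1; mR−mL=-432/365 → turn -1·90°
n=5: pose=(7,-3,E); sL=45/37, sR=9/5; mL=45/74, mR=9/10; mL+mR=279/185 → advance +1; mR−mL=54/185 → turn +1·90°
n=6: pose=(8,-3,N); sL=90/41, sR=90/97; mL=45/41, mR=45/97; mL+mR=6210/3977 → advance +1; mR−mL=-2520/3977 → turn -1·90°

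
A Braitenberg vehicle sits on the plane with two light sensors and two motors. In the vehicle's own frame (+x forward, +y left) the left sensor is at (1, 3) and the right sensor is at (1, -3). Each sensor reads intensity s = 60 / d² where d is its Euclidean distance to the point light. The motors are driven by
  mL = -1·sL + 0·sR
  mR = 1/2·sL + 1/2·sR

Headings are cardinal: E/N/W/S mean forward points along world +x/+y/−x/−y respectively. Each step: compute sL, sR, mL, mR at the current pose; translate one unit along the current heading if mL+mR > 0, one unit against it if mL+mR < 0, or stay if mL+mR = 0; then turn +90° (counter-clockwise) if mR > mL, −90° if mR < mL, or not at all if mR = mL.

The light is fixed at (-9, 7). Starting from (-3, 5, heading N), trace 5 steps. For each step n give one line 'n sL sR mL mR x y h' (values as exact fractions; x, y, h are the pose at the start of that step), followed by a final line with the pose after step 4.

0 6 30/41 -6 138/41 -3 5 N
1 60/61 12/5 -60/61 516/305 -3 4 W
2 3/4 3 -3/4 15/8 -4 4 S
3 60/37 12/17 -60/37 732/629 -4 3 E
4 6 30/29 -6 102/29 -5 3 N
final -5 2 W

n=0: pose=(-3,5,N); sL=6, sR=30/41; mL=-6, mR=138/41; mL+mR=-108/41 → advance -1; mR−mL=384/41 → turn +1·90°
n=1: pose=(-3,4,W); sL=60/61, sR=12/5; mL=-60/61, mR=516/305; mL+mR=216/305 → advance +1; mR−mL=816/305 → turn +1·90°
n=2: pose=(-4,4,S); sL=3/4, sR=3; mL=-3/4, mR=15/8; mL+mR=9/8 → advance +1; mR−mL=21/8 → turn +1·90°
n=3: pose=(-4,3,E); sL=60/37, sR=12/17; mL=-60/37, mR=732/629; mL+mR=-288/629 → advance -1; mR−mL=1752/629 → turn +1·90°
n=4: pose=(-5,3,N); sL=6, sR=30/29; mL=-6, mR=102/29; mL+mR=-72/29 → advance -1; mR−mL=276/29 → turn +1·90°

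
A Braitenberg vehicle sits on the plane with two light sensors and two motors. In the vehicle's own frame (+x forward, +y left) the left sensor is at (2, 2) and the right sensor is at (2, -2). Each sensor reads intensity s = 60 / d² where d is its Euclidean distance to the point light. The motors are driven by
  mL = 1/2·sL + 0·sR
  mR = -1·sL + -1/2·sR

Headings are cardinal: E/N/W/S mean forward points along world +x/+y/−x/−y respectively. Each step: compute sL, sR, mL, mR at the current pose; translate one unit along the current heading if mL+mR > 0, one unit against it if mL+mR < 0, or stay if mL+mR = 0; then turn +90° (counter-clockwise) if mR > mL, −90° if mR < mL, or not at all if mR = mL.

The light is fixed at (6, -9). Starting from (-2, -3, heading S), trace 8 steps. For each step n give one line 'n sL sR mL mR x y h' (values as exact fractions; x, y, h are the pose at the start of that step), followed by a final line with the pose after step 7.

0 15/13 15/29 15/26 -1065/754 -2 -3 S
1 12/25 60/181 6/25 -2922/4525 -2 -2 W
2 10/27 30/53 5/27 -935/1431 -1 -2 N
3 60/89 60/41 30/89 -5130/3649 -1 -3 E
4 15/13 15/29 15/26 -1065/754 -2 -3 S
5 12/25 60/181 6/25 -2922/4525 -2 -2 W
6 10/27 30/53 5/27 -935/1431 -1 -2 N
7 60/89 60/41 30/89 -5130/3649 -1 -3 E
final -2 -3 S

n=0: pose=(-2,-3,S); sL=15/13, sR=15/29; mL=15/26, mR=-1065/754; mL+mR=-315/377 → advance -1; mR−mL=-750/377 → turn -1·90°
n=1: pose=(-2,-2,W); sL=12/25, sR=60/181; mL=6/25, mR=-2922/4525; mL+mR=-1836/4525 → advance -1; mR−mL=-4008/4525 → turn -1·90°
n=2: pose=(-1,-2,N); sL=10/27, sR=30/53; mL=5/27, mR=-935/1431; mL+mR=-670/1431 → advance -1; mR−mL=-400/477 → turn -1·90°
n=3: pose=(-1,-3,E); sL=60/89, sR=60/41; mL=30/89, mR=-5130/3649; mL+mR=-3900/3649 → advance -1; mR−mL=-6360/3649 → turn -1·90°
n=4: pose=(-2,-3,S); sL=15/13, sR=15/29; mL=15/26, mR=-1065/754; mL+mR=-315/377 → advance -1; mR−mL=-750/377 → turn -1·90°
n=5: pose=(-2,-2,W); sL=12/25, sR=60/181; mL=6/25, mR=-2922/4525; mL+mR=-1836/4525 → advance -1; mR−mL=-4008/4525 → turn -1·90°
n=6: pose=(-1,-2,N); sL=10/27, sR=30/53; mL=5/27, mR=-935/1431; mL+mR=-670/1431 → advance -1; mR−mL=-400/477 → turn -1·90°
n=7: pose=(-1,-3,E); sL=60/89, sR=60/41; mL=30/89, mR=-5130/3649; mL+mR=-3900/3649 → advance -1; mR−mL=-6360/3649 → turn -1·90°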